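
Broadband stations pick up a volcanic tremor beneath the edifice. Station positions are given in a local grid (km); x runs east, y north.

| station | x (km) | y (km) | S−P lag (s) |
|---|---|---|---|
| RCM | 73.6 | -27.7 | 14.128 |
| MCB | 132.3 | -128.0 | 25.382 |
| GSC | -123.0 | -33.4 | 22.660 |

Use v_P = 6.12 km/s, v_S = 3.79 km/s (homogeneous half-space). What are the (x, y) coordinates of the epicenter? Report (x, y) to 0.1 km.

Distance from S−P lag: d = Δt · v_P v_S / (v_P − v_S) = Δt · (6.12·3.79)/(6.12−3.79) ≈ 9.9548·Δt.
So d_RCM = 140.64, d_MCB = 252.67, d_GSC = 225.58 km.
Circle about each station: (x − 73.6)² + (y + 27.7)² = 140.64²; (x − 132.3)² + (y + 128.0)² = 252.67²; (x + 123.0)² + (y + 33.4)² = 225.58².
Subtracting the RCM equation from the MCB and GSC equations removes the quadratic terms:
117.4 x − 200.6 y = -16359.48
-393.2 x − 11.4 y = -21046.42
Solving the 2×2 system: x ≈ 50.3, y ≈ 111.0 km.

50.3 km east, 111.0 km north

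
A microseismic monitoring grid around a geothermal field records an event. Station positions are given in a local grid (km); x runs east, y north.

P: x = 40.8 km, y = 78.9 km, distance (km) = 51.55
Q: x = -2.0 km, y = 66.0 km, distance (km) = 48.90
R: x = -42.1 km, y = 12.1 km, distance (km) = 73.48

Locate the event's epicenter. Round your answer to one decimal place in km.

Circle about each station: (x − 40.8)² + (y − 78.9)² = 51.55²; (x + 2.0)² + (y − 66.0)² = 48.90²; (x + 42.1)² + (y − 12.1)² = 73.48².
Subtracting pairs of circle equations eliminates x²+y² and gives linear equations (the radical axes):
-85.6 x − 25.8 y = -3263.66
-165.8 x − 133.6 y = -8712.94
Solving the 2×2 system: x ≈ 29.5, y ≈ 28.6 km.

x ≈ 29.5 km, y ≈ 28.6 km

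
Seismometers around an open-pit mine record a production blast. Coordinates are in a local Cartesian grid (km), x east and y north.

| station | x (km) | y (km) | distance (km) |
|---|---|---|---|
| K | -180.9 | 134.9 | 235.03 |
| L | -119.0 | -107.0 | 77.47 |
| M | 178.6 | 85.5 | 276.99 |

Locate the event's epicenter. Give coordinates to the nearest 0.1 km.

Circle about each station: (x + 180.9)² + (y − 134.9)² = 235.03²; (x + 119.0)² + (y + 107.0)² = 77.47²; (x − 178.6)² + (y − 85.5)² = 276.99².
Subtracting the K equation from the L and M equations removes the quadratic terms:
123.8 x − 483.8 y = 23924.68
719.0 x − 98.8 y = -33198.97
Solving the 2×2 system: x ≈ -54.9, y ≈ -63.5 km.

x ≈ -54.9 km, y ≈ -63.5 km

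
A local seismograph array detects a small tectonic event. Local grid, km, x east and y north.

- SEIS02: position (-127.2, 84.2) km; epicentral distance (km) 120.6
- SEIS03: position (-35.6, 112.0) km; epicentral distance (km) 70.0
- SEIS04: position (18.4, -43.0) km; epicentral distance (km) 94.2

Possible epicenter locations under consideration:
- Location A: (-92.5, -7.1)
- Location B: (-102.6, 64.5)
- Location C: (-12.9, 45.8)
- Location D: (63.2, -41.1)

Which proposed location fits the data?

For each candidate, compare |candidate − station| to the reported distance:
Location A: residuals SEIS02 22.9, SEIS03 62.0, SEIS04 22.4 → max 62.0 km
Location B: residuals SEIS02 89.1, SEIS03 12.1, SEIS04 67.7 → max 89.1 km
Location C: residuals SEIS02 0.0, SEIS03 0.0, SEIS04 0.0 → max 0.0 km
Location D: residuals SEIS02 107.3, SEIS03 112.2, SEIS04 49.4 → max 112.2 km
Only Location C has all residuals ≈ 0.

Location C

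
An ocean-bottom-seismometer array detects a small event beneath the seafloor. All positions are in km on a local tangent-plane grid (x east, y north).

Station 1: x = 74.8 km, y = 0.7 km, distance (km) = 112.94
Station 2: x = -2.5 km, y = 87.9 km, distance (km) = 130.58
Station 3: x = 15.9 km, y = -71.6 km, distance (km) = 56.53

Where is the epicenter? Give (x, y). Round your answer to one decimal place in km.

Circle about each station: (x − 74.8)² + (y − 0.7)² = 112.94²; (x + 2.5)² + (y − 87.9)² = 130.58²; (x − 15.9)² + (y + 71.6)² = 56.53².
Subtracting the Station 1 equation from the Station 2 and Station 3 equations removes the quadratic terms:
-154.6 x + 174.4 y = -2158.56
-117.8 x − 144.6 y = 9343.64
Solving the 2×2 system: x ≈ -30.7, y ≈ -39.6 km.

x ≈ -30.7 km, y ≈ -39.6 km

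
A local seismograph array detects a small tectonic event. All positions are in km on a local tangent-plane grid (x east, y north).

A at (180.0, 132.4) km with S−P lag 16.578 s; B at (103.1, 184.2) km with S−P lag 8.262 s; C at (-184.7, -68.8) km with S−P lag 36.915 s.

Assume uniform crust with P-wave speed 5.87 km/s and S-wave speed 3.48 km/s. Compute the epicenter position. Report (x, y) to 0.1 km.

x ≈ 39.8 km, y ≈ 152.9 km

Distance from S−P lag: d = Δt · v_P v_S / (v_P − v_S) = Δt · (5.87·3.48)/(5.87−3.48) ≈ 8.5471·Δt.
So d_A = 141.69, d_B = 70.62, d_C = 315.52 km.
Circle about each station: (x − 180.0)² + (y − 132.4)² = 141.69²; (x − 103.1)² + (y − 184.2)² = 70.62²; (x + 184.7)² + (y + 68.8)² = 315.52².
Subtracting pairs of circle equations eliminates x²+y² and gives linear equations (the radical axes):
-153.8 x + 103.6 y = 9718.36
-729.4 x − 402.4 y = -90559.04
Solving the 2×2 system: x ≈ 39.8, y ≈ 152.9 km.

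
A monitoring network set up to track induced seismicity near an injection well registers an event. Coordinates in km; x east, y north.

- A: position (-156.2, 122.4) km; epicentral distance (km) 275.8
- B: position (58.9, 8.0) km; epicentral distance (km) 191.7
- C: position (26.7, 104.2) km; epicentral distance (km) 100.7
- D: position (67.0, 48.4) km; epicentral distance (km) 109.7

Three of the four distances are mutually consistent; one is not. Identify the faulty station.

B

Solve using three stations at a time. Using A, C, D (subtract circle equations pairwise → linear system) gives (x, y) ≈ (118.6, 145.1).
Distances from that point to each station vs reported:
  A: calculated 275.8 vs reported 275.8 → residual 0.0 km
  B: calculated 149.6 vs reported 191.7 → residual 42.1 km
  C: calculated 100.6 vs reported 100.7 → residual 0.1 km
  D: calculated 109.6 vs reported 109.7 → residual 0.1 km
A, C, D are mutually consistent (residuals ≈ 0); B is off by 42.1 km.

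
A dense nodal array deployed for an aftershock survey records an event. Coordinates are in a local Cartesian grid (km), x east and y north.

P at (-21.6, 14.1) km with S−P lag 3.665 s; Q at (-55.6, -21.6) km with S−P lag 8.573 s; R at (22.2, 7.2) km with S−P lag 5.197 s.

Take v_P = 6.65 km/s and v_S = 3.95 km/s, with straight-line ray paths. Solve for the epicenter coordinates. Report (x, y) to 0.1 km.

-8.6 km east, 47.3 km north

Distance from S−P lag: d = Δt · v_P v_S / (v_P − v_S) = Δt · (6.65·3.95)/(6.65−3.95) ≈ 9.7287·Δt.
So d_P = 35.66, d_Q = 83.40, d_R = 50.56 km.
Circle about each station: (x + 21.6)² + (y − 14.1)² = 35.66²; (x + 55.6)² + (y + 21.6)² = 83.40²; (x − 22.2)² + (y − 7.2)² = 50.56².
Subtracting the P equation from the Q and R equations removes the quadratic terms:
-68.0 x − 71.4 y = -2791.37
87.6 x − 13.8 y = -1405.37
Solving the 2×2 system: x ≈ -8.6, y ≈ 47.3 km.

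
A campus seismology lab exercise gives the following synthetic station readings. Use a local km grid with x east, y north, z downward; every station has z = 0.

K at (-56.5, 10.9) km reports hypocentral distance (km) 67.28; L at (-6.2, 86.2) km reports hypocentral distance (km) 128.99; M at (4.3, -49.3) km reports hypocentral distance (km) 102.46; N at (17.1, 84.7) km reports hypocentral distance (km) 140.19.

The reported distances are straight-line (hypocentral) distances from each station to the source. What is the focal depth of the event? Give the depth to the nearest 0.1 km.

Each station gives a sphere (x−x_i)² + (y−y_i)² + z² = d_i² (stations at z=0).
Subtracting the K sphere from L and M: z² cancels, leaving linear equations in x and y:
100.6 x + 150.6 y = -7954.00
121.6 x − 120.4 y = -6833.53
Solving: x ≈ -65.301, y ≈ -9.195 km (keep extra digits for the depth step; rounded: -65.3, -9.2).
Then from the K sphere: z² = 67.28² − (x + 56.5)² − (y − 10.9)² with x = -65.301, y = -9.195, so z ≈ 63.603 ≈ 63.6 km.
Check against N (with the unrounded solution): distance 140.18 ≈ 140.19 km. ✓

depth ≈ 63.6 km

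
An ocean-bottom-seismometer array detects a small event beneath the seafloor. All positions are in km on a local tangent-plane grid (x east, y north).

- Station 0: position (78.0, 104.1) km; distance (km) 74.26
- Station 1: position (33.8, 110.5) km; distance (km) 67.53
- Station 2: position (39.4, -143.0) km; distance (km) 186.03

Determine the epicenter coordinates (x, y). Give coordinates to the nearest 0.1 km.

Circle about each station: (x − 78.0)² + (y − 104.1)² = 74.26²; (x − 33.8)² + (y − 110.5)² = 67.53²; (x − 39.4)² + (y + 143.0)² = 186.03².
Subtracting pairs of circle equations eliminates x²+y² and gives linear equations (the radical axes):
-88.4 x + 12.8 y = -2613.87
-77.2 x − 494.2 y = -24012.06
Solving the 2×2 system: x ≈ 35.8, y ≈ 43.0 km.

x ≈ 35.8 km, y ≈ 43.0 km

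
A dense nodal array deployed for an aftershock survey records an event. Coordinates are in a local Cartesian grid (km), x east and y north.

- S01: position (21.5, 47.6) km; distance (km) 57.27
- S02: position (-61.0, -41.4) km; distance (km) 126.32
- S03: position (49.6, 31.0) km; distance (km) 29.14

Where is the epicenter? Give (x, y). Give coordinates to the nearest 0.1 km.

x ≈ 57.3 km, y ≈ 2.9 km

Circle about each station: (x − 21.5)² + (y − 47.6)² = 57.27²; (x + 61.0)² + (y + 41.4)² = 126.32²; (x − 49.6)² + (y − 31.0)² = 29.14².
Subtracting the S01 equation from the S02 and S03 equations removes the quadratic terms:
-165.0 x − 178.0 y = -9969.94
56.2 x − 33.2 y = 3123.86
Solving the 2×2 system: x ≈ 57.3, y ≈ 2.9 km.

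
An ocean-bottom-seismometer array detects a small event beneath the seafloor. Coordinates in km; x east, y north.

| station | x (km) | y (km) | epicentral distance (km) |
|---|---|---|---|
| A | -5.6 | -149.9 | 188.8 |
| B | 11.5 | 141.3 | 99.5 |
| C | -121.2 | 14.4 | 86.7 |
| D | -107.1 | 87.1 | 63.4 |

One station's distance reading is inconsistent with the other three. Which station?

A

Solve using three stations at a time. Using B, C, D (subtract circle equations pairwise → linear system) gives (x, y) ≈ (-48.8, 62.1).
Distances from that point to each station vs reported:
  A: calculated 216.4 vs reported 188.8 → residual 27.6 km
  B: calculated 99.5 vs reported 99.5 → residual 0.0 km
  C: calculated 86.7 vs reported 86.7 → residual 0.0 km
  D: calculated 63.4 vs reported 63.4 → residual 0.0 km
B, C, D are mutually consistent (residuals ≈ 0); A is off by 27.6 km.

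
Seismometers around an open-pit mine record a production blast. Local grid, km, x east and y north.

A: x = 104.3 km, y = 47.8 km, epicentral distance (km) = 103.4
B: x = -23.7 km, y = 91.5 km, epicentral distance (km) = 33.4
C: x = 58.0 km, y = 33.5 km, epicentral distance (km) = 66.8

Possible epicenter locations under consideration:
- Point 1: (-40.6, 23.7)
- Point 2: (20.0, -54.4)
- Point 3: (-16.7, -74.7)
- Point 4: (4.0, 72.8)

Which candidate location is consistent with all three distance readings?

Point 4

For each candidate, compare |candidate − station| to the reported distance:
Point 1: residuals A 43.5, B 36.5, C 32.3 → max 43.5 km
Point 2: residuals A 29.1, B 118.9, C 29.0 → max 118.9 km
Point 3: residuals A 68.8, B 132.9, C 64.7 → max 132.9 km
Point 4: residuals A 0.0, B 0.0, C 0.0 → max 0.0 km
Only Point 4 has all residuals ≈ 0.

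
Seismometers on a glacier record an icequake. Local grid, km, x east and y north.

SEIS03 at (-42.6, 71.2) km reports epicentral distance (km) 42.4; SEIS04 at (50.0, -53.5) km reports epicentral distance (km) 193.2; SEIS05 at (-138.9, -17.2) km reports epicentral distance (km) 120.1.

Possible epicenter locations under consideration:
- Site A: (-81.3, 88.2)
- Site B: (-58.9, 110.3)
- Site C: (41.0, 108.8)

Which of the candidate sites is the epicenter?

Site A

For each candidate, compare |candidate − station| to the reported distance:
Site A: residuals SEIS03 0.1, SEIS04 0.0, SEIS05 0.0 → max 0.1 km
Site B: residuals SEIS03 0.0, SEIS04 3.5, SEIS05 30.4 → max 30.4 km
Site C: residuals SEIS03 49.3, SEIS04 30.7, SEIS05 99.5 → max 99.5 km
Only Site A has all residuals ≈ 0.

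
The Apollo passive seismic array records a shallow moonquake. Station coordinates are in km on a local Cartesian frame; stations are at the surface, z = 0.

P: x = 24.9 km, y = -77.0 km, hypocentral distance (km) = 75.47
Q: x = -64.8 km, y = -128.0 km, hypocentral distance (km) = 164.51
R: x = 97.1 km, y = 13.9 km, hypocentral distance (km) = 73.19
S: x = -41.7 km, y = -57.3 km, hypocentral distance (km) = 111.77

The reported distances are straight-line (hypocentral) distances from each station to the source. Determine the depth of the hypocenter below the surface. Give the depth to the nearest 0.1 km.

Each station gives a sphere (x−x_i)² + (y−y_i)² + z² = d_i² (stations at z=0).
Subtracting the P sphere from Q and R: z² cancels, leaving linear equations in x and y:
-179.4 x − 102.0 y = -7333.79
144.4 x + 181.8 y = 3411.55
Solving: x ≈ 55.088, y ≈ -24.990 km (keep extra digits for the depth step; rounded: 55.1, -25.0).
Then from the P sphere: z² = 75.47² − (x − 24.9)² − (y + 77.0)² with x = 55.088, y = -24.990, so z ≈ 45.600 ≈ 45.6 km.

z ≈ 45.6 km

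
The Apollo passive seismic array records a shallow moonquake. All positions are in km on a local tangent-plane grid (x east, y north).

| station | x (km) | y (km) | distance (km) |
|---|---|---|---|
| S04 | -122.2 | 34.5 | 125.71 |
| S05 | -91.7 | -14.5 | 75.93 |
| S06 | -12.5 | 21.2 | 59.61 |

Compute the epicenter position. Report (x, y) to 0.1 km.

Circle about each station: (x + 122.2)² + (y − 34.5)² = 125.71²; (x + 91.7)² + (y + 14.5)² = 75.93²; (x + 12.5)² + (y − 21.2)² = 59.61².
Subtracting pairs of circle equations eliminates x²+y² and gives linear equations (the radical axes):
61.0 x − 98.0 y = 2533.69
219.4 x − 26.6 y = -3267.75
Solving the 2×2 system: x ≈ -19.5, y ≈ -38.0 km.

-19.5 km east, -38.0 km north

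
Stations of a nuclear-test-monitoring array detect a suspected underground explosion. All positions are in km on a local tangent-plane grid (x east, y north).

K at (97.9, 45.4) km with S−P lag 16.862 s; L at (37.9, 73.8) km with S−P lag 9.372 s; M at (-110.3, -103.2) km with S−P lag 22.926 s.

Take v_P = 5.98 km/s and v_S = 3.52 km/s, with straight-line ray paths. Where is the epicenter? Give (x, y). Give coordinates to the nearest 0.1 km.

-42.0 km east, 80.7 km north

Distance from S−P lag: d = Δt · v_P v_S / (v_P − v_S) = Δt · (5.98·3.52)/(5.98−3.52) ≈ 8.5567·Δt.
So d_K = 144.28, d_L = 80.19, d_M = 196.17 km.
Circle about each station: (x − 97.9)² + (y − 45.4)² = 144.28²; (x − 37.9)² + (y − 73.8)² = 80.19²; (x + 110.3)² + (y + 103.2)² = 196.17².
Subtracting the K equation from the L and M equations removes the quadratic terms:
-120.0 x + 56.8 y = 9623.56
-416.4 x − 297.2 y = -6495.19
Solving the 2×2 system: x ≈ -42.0, y ≈ 80.7 km.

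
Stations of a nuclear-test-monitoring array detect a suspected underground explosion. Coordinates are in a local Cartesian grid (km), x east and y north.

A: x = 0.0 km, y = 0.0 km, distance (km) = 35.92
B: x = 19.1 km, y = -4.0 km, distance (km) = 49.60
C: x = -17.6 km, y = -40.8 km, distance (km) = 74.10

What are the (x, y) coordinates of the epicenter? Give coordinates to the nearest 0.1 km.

Circle about each station: x² + y² = 35.92²; (x − 19.1)² + (y + 4.0)² = 49.60²; (x + 17.6)² + (y + 40.8)² = 74.10².
Subtracting the A equation from the B and C equations removes the quadratic terms:
38.2 x − 8.0 y = -789.10
-35.2 x − 81.6 y = -2226.16
Solving the 2×2 system: x ≈ -13.7, y ≈ 33.2 km.

x ≈ -13.7 km, y ≈ 33.2 km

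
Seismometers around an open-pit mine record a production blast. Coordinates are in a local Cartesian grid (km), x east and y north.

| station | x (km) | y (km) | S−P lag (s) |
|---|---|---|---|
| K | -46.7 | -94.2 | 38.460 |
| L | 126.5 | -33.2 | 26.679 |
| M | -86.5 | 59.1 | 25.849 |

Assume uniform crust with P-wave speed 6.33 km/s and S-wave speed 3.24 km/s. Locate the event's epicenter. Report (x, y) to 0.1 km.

(67.9, 133.9)

Distance from S−P lag: d = Δt · v_P v_S / (v_P − v_S) = Δt · (6.33·3.24)/(6.33−3.24) ≈ 6.6373·Δt.
So d_K = 255.27, d_L = 177.08, d_M = 171.57 km.
Circle about each station: (x + 46.7)² + (y + 94.2)² = 255.27²; (x − 126.5)² + (y + 33.2)² = 177.08²; (x + 86.5)² + (y − 59.1)² = 171.57².
Subtracting the K equation from the L and M equations removes the quadratic terms:
346.4 x + 122.0 y = 39855.41
-79.6 x + 306.6 y = 35647.04
Solving the 2×2 system: x ≈ 67.9, y ≈ 133.9 km.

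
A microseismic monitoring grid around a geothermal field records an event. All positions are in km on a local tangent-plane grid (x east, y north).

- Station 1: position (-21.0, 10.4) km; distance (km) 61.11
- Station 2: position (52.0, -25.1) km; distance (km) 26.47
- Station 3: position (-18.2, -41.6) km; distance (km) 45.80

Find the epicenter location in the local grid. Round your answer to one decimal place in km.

(25.8, -28.9)

Circle about each station: (x + 21.0)² + (y − 10.4)² = 61.11²; (x − 52.0)² + (y + 25.1)² = 26.47²; (x + 18.2)² + (y + 41.6)² = 45.80².
Subtracting the Station 1 equation from the Station 2 and Station 3 equations removes the quadratic terms:
146.0 x − 71.0 y = 5818.62
5.6 x − 104.0 y = 3149.43
Solving the 2×2 system: x ≈ 25.8, y ≈ -28.9 km.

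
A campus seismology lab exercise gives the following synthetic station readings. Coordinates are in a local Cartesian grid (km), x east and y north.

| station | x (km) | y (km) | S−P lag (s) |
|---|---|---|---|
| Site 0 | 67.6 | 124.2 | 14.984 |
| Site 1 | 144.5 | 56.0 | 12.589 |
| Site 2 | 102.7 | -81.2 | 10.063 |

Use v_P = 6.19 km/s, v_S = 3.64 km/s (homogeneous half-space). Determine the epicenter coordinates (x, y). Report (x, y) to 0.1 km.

53.1 km east, -7.4 km north

Distance from S−P lag: d = Δt · v_P v_S / (v_P − v_S) = Δt · (6.19·3.64)/(6.19−3.64) ≈ 8.8359·Δt.
So d_Site 0 = 132.40, d_Site 1 = 111.24, d_Site 2 = 88.92 km.
Circle about each station: (x − 67.6)² + (y − 124.2)² = 132.40²; (x − 144.5)² + (y − 56.0)² = 111.24²; (x − 102.7)² + (y + 81.2)² = 88.92².
Subtracting pairs of circle equations eliminates x²+y² and gives linear equations (the radical axes):
153.8 x − 136.4 y = 9176.27
70.2 x − 410.8 y = 6768.32
Solving the 2×2 system: x ≈ 53.1, y ≈ -7.4 km.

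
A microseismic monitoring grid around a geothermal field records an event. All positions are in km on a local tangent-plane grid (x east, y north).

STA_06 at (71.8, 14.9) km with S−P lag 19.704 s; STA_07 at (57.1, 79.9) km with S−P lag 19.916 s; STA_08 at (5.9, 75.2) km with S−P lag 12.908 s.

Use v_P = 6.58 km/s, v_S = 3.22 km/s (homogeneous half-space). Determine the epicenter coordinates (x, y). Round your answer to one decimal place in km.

(-52.4, 18.4)

Distance from S−P lag: d = Δt · v_P v_S / (v_P − v_S) = Δt · (6.58·3.22)/(6.58−3.22) ≈ 6.3058·Δt.
So d_STA_06 = 124.25, d_STA_07 = 125.59, d_STA_08 = 81.40 km.
Circle about each station: (x − 71.8)² + (y − 14.9)² = 124.25²; (x − 57.1)² + (y − 79.9)² = 125.59²; (x − 5.9)² + (y − 75.2)² = 81.40².
Subtracting the STA_06 equation from the STA_07 and STA_08 equations removes the quadratic terms:
-29.4 x + 130.0 y = 3932.38
-131.8 x + 120.6 y = 9124.70
Solving the 2×2 system: x ≈ -52.4, y ≈ 18.4 km.
Check against STA_06 (with the unrounded x, y): √((x − 71.8)²+(y − 14.9)²) = 124.24 ≈ 124.25 km. ✓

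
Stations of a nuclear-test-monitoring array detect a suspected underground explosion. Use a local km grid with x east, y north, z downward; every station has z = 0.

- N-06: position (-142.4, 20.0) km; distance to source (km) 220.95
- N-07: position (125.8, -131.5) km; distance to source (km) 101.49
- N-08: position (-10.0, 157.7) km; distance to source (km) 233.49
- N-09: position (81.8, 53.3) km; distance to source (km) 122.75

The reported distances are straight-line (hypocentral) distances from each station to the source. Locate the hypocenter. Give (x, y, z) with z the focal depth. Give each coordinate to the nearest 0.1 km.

Each station gives a sphere (x−x_i)² + (y−y_i)² + z² = d_i² (stations at z=0).
Subtracting the N-06 sphere from N-07 and N-08: z² cancels, leaving linear equations in x and y:
536.4 x − 303.0 y = 50958.81
264.8 x + 275.4 y = -1407.15
Solving: x ≈ 59.694, y ≈ -62.505 km (keep extra digits for the depth step; rounded: 59.7, -62.5).
Then from the N-06 sphere: z² = 220.95² − (x + 142.4)² − (y − 20.0)² with x = 59.694, y = -62.505, so z ≈ 34.203 ≈ 34.2 km.

(59.7, -62.5, 34.2)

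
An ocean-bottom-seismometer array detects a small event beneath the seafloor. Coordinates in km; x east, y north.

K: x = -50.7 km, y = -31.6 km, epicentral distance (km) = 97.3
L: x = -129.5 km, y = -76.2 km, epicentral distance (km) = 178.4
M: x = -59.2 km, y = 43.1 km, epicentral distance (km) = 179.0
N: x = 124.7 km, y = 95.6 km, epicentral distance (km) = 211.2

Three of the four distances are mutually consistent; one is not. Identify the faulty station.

Solve using three stations at a time. Using L, M, N (subtract circle equations pairwise → linear system) gives (x, y) ≈ (47.2, -100.8).
Distances from that point to each station vs reported:
  K: calculated 119.9 vs reported 97.3 → residual 22.6 km
  L: calculated 178.4 vs reported 178.4 → residual 0.0 km
  M: calculated 179.0 vs reported 179.0 → residual 0.0 km
  N: calculated 211.2 vs reported 211.2 → residual 0.0 km
L, M, N are mutually consistent (residuals ≈ 0); K is off by 22.6 km.

K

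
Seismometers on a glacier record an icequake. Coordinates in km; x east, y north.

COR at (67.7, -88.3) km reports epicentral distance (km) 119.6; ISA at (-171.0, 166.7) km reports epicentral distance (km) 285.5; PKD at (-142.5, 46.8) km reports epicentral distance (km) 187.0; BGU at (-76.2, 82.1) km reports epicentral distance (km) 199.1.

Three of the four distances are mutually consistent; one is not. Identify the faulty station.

ISA

Solve using three stations at a time. Using COR, PKD, BGU (subtract circle equations pairwise → linear system) gives (x, y) ≈ (-48.9, -115.2).
Distances from that point to each station vs reported:
  COR: calculated 119.7 vs reported 119.6 → residual 0.1 km
  ISA: calculated 307.2 vs reported 285.5 → residual 21.7 km
  PKD: calculated 187.1 vs reported 187.0 → residual 0.1 km
  BGU: calculated 199.2 vs reported 199.1 → residual 0.1 km
COR, PKD, BGU are mutually consistent (residuals ≈ 0); ISA is off by 21.7 km.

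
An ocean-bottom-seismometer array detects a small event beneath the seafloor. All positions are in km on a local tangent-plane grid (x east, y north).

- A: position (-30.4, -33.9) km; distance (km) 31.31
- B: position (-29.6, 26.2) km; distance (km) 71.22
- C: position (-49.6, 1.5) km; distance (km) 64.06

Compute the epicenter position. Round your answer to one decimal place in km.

Circle about each station: (x + 30.4)² + (y + 33.9)² = 31.31²; (x + 29.6)² + (y − 26.2)² = 71.22²; (x + 49.6)² + (y − 1.5)² = 64.06².
Subtracting the A equation from the B and C equations removes the quadratic terms:
1.6 x + 120.2 y = -4602.74
-38.4 x + 70.8 y = -2734.33
Solving the 2×2 system: x ≈ 0.6, y ≈ -38.3 km.
Check against A (with the unrounded x, y): √((x + 30.4)²+(y + 33.9)²) = 31.30 ≈ 31.31 km. ✓

0.6 km east, -38.3 km north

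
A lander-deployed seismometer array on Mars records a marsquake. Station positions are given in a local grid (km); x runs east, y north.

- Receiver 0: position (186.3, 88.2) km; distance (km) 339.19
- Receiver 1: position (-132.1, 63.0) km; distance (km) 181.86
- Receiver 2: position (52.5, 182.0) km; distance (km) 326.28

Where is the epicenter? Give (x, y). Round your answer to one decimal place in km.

Circle about each station: (x − 186.3)² + (y − 88.2)² = 339.19²; (x + 132.1)² + (y − 63.0)² = 181.86²; (x − 52.5)² + (y − 182.0)² = 326.28².
Subtracting the Receiver 0 equation from the Receiver 1 and Receiver 2 equations removes the quadratic terms:
-636.8 x − 50.4 y = 60909.28
-267.6 x + 187.6 y = 1984.54
Solving the 2×2 system: x ≈ -86.7, y ≈ -113.1 km.
Check against Receiver 0 (with the unrounded x, y): √((x − 186.3)²+(y − 88.2)²) = 339.18 ≈ 339.19 km. ✓

x ≈ -86.7 km, y ≈ -113.1 km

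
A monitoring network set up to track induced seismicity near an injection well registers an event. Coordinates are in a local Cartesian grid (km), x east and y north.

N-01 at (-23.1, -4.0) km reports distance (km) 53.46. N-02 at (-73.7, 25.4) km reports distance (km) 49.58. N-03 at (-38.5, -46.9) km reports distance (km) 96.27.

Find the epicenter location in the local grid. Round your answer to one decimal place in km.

Circle about each station: (x + 23.1)² + (y + 4.0)² = 53.46²; (x + 73.7)² + (y − 25.4)² = 49.58²; (x + 38.5)² + (y + 46.9)² = 96.27².
Subtracting the N-01 equation from the N-02 and N-03 equations removes the quadratic terms:
-101.2 x + 58.8 y = 5927.04
-30.8 x − 85.8 y = -3277.69
Solving the 2×2 system: x ≈ -30.1, y ≈ 49.0 km.

(-30.1, 49.0)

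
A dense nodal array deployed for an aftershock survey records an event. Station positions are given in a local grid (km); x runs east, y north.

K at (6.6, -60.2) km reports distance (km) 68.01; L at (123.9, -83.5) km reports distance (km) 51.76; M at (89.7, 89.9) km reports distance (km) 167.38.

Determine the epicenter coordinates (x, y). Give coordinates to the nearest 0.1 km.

72.6 km east, -76.6 km north

Circle about each station: (x − 6.6)² + (y + 60.2)² = 68.01²; (x − 123.9)² + (y + 83.5)² = 51.76²; (x − 89.7)² + (y − 89.9)² = 167.38².
Subtracting the K equation from the L and M equations removes the quadratic terms:
234.6 x − 46.6 y = 20602.12
166.2 x + 300.2 y = -10930.20
Solving the 2×2 system: x ≈ 72.6, y ≈ -76.6 km.
Check against K (with the unrounded x, y): √((x − 6.6)²+(y + 60.2)²) = 68.01 ≈ 68.01 km. ✓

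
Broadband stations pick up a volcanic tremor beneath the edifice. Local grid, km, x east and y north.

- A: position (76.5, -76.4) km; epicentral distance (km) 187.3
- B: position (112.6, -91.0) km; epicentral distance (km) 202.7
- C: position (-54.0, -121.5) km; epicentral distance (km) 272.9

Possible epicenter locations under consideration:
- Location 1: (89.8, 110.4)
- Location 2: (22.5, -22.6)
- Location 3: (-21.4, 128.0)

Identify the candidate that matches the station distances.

For each candidate, compare |candidate − station| to the reported distance:
Location 1: residuals A 0.0, B 0.0, C 0.0 → max 0.0 km
Location 2: residuals A 111.1, B 89.6, C 147.9 → max 147.9 km
Location 3: residuals A 39.3, B 54.0, C 21.3 → max 54.0 km
Only Location 1 has all residuals ≈ 0.

Location 1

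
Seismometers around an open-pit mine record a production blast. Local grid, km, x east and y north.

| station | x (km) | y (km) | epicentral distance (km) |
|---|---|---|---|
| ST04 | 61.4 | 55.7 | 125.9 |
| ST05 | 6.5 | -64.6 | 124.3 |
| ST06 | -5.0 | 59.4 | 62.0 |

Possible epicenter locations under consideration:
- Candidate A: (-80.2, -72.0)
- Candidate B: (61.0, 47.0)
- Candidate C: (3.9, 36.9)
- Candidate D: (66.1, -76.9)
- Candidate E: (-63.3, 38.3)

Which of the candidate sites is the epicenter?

Candidate E

For each candidate, compare |candidate − station| to the reported distance:
Candidate A: residuals ST04 64.8, ST05 37.3, ST06 89.4 → max 89.4 km
Candidate B: residuals ST04 117.2, ST05 0.1, ST06 5.2 → max 117.2 km
Candidate C: residuals ST04 65.4, ST05 22.8, ST06 37.8 → max 65.4 km
Candidate D: residuals ST04 6.8, ST05 63.4, ST06 91.7 → max 91.7 km
Candidate E: residuals ST04 0.0, ST05 0.0, ST06 0.0 → max 0.0 km
Only Candidate E has all residuals ≈ 0.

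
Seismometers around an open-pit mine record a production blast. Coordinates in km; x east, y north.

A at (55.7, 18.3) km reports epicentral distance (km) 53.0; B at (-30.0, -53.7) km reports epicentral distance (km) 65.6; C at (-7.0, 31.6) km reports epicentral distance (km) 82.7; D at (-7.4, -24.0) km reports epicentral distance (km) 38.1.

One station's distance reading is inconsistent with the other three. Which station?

Solve using three stations at a time. Using A, B, D (subtract circle equations pairwise → linear system) gives (x, y) ≈ (30.4, -28.2).
Distances from that point to each station vs reported:
  A: calculated 52.9 vs reported 53.0 → residual 0.1 km
  B: calculated 65.5 vs reported 65.6 → residual 0.1 km
  C: calculated 70.5 vs reported 82.7 → residual 12.2 km
  D: calculated 38.0 vs reported 38.1 → residual 0.1 km
A, B, D are mutually consistent (residuals ≈ 0); C is off by 12.2 km.

C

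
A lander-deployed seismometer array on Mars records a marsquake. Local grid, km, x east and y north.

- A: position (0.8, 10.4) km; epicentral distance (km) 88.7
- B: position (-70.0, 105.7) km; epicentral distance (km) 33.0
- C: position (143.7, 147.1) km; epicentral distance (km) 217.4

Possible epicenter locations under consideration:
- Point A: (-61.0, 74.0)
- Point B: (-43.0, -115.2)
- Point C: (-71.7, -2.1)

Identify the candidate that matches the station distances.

For each candidate, compare |candidate − station| to the reported distance:
Point A: residuals A 0.0, B 0.0, C 0.0 → max 0.0 km
Point B: residuals A 44.3, B 189.5, C 104.6 → max 189.5 km
Point C: residuals A 15.1, B 74.8, C 44.6 → max 74.8 km
Only Point A has all residuals ≈ 0.

Point A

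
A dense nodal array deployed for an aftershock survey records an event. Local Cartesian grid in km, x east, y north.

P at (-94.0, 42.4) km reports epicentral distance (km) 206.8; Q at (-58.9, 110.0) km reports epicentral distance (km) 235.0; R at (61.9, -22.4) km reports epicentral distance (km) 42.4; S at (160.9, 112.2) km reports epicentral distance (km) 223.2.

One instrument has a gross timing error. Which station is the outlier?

R

Solve using three stations at a time. Using P, Q, S (subtract circle equations pairwise → linear system) gives (x, y) ≈ (65.3, -89.6).
Distances from that point to each station vs reported:
  P: calculated 206.9 vs reported 206.8 → residual 0.1 km
  Q: calculated 235.1 vs reported 235.0 → residual 0.1 km
  R: calculated 67.2 vs reported 42.4 → residual 24.8 km
  S: calculated 223.3 vs reported 223.2 → residual 0.1 km
P, Q, S are mutually consistent (residuals ≈ 0); R is off by 24.8 km.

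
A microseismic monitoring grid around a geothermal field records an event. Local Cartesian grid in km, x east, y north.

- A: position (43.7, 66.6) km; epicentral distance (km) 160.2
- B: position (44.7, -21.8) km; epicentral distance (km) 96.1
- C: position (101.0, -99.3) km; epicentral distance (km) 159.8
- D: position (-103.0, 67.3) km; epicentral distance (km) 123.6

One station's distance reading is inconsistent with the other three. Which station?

A

Solve using three stations at a time. Using B, C, D (subtract circle equations pairwise → linear system) gives (x, y) ≈ (-48.8, -43.8).
Distances from that point to each station vs reported:
  A: calculated 144.0 vs reported 160.2 → residual 16.2 km
  B: calculated 96.1 vs reported 96.1 → residual 0.0 km
  C: calculated 159.8 vs reported 159.8 → residual 0.0 km
  D: calculated 123.6 vs reported 123.6 → residual 0.0 km
B, C, D are mutually consistent (residuals ≈ 0); A is off by 16.2 km.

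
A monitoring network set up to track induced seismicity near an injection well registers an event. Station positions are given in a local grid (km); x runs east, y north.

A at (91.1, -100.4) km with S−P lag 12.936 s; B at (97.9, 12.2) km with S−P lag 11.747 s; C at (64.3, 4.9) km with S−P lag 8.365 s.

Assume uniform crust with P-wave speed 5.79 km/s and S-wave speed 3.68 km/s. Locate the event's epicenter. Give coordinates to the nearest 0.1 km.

Distance from S−P lag: d = Δt · v_P v_S / (v_P − v_S) = Δt · (5.79·3.68)/(5.79−3.68) ≈ 10.0982·Δt.
So d_A = 130.63, d_B = 118.62, d_C = 84.47 km.
Circle about each station: (x − 91.1)² + (y + 100.4)² = 130.63²; (x − 97.9)² + (y − 12.2)² = 118.62²; (x − 64.3)² + (y − 4.9)² = 84.47².
Subtracting pairs of circle equations eliminates x²+y² and gives linear equations (the radical axes):
13.6 x + 225.2 y = -5652.63
-53.6 x + 210.6 y = -4291.85
Solving the 2×2 system: x ≈ -15.0, y ≈ -24.2 km.

(-15.0, -24.2)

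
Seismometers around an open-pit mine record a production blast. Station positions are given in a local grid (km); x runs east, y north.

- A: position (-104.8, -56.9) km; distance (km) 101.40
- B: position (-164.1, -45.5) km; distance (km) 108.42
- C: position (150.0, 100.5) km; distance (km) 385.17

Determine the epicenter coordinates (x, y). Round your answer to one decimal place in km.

Circle about each station: (x + 104.8)² + (y + 56.9)² = 101.40²; (x + 164.1)² + (y + 45.5)² = 108.42²; (x − 150.0)² + (y − 100.5)² = 385.17².
Subtracting the A equation from the B and C equations removes the quadratic terms:
-118.6 x + 22.8 y = 13305.47
509.6 x + 314.8 y = -119694.37
Solving the 2×2 system: x ≈ -141.3, y ≈ -151.5 km.

x ≈ -141.3 km, y ≈ -151.5 km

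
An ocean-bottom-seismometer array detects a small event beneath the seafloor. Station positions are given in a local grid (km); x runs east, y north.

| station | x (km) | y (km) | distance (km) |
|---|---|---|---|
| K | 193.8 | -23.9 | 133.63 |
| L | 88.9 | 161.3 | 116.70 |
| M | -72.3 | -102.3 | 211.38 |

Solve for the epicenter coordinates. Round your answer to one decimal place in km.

x ≈ 79.3 km, y ≈ 45.0 km

Circle about each station: (x − 193.8)² + (y + 23.9)² = 133.63²; (x − 88.9)² + (y − 161.3)² = 116.70²; (x + 72.3)² + (y + 102.3)² = 211.38².
Subtracting pairs of circle equations eliminates x²+y² and gives linear equations (the radical axes):
-209.8 x + 370.4 y = 29.34
-532.2 x − 156.8 y = -49261.60
Solving the 2×2 system: x ≈ 79.3, y ≈ 45.0 km.
Check against K (with the unrounded x, y): √((x − 193.8)²+(y + 23.9)²) = 133.63 ≈ 133.63 km. ✓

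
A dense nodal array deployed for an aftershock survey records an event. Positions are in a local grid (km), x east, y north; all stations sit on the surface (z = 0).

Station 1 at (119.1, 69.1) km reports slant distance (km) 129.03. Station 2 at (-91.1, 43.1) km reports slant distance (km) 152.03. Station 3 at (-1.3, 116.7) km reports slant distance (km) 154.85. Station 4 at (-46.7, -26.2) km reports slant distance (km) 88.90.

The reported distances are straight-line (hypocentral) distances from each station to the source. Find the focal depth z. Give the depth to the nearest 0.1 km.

depth ≈ 18.0 km

Each station gives a sphere (x−x_i)² + (y−y_i)² + z² = d_i² (stations at z=0).
Subtracting the Station 1 sphere from Station 2 and Station 3: z² cancels, leaving linear equations in x and y:
-420.4 x − 52.0 y = -15267.18
-240.8 x + 95.2 y = -12668.82
Solving: x ≈ 40.199, y ≈ -31.396 km (keep extra digits for the depth step; rounded: 40.2, -31.4).
Then from the Station 1 sphere: z² = 129.03² − (x − 119.1)² − (y − 69.1)² with x = 40.199, y = -31.396, so z ≈ 17.998 ≈ 18.0 km.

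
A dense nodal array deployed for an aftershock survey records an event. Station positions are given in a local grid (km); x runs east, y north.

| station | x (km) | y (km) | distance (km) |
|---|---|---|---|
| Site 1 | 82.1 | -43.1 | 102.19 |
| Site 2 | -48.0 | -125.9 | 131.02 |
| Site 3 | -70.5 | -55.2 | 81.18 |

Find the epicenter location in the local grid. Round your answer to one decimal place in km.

-10.7 km east, -0.3 km north

Circle about each station: (x − 82.1)² + (y + 43.1)² = 102.19²; (x + 48.0)² + (y + 125.9)² = 131.02²; (x + 70.5)² + (y + 55.2)² = 81.18².
Subtracting the Site 1 equation from the Site 2 and Site 3 equations removes the quadratic terms:
-260.2 x − 165.6 y = 2833.35
-305.2 x − 24.2 y = 3271.87
Solving the 2×2 system: x ≈ -10.7, y ≈ -0.3 km.
Check against Site 1 (with the unrounded x, y): √((x − 82.1)²+(y + 43.1)²) = 102.19 ≈ 102.19 km. ✓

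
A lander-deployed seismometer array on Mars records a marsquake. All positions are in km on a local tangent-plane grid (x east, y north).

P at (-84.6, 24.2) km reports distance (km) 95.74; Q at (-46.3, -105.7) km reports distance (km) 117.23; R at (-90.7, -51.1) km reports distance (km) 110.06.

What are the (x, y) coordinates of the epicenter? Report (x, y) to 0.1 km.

x ≈ 7.6 km, y ≈ -1.6 km

Circle about each station: (x + 84.6)² + (y − 24.2)² = 95.74²; (x + 46.3)² + (y + 105.7)² = 117.23²; (x + 90.7)² + (y + 51.1)² = 110.06².
Subtracting the P equation from the Q and R equations removes the quadratic terms:
76.6 x − 259.8 y = 996.65
-12.2 x − 150.6 y = 147.84
Solving the 2×2 system: x ≈ 7.6, y ≈ -1.6 km.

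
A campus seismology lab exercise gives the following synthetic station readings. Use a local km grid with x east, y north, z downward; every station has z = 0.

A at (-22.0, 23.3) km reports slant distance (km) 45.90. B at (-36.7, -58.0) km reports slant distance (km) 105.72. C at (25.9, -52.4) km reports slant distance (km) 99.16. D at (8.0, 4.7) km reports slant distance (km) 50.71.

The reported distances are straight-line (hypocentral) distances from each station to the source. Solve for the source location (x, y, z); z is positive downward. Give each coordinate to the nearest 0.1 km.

Each station gives a sphere (x−x_i)² + (y−y_i)² + z² = d_i² (stations at z=0).
Subtracting the A sphere from B and C: z² cancels, leaving linear equations in x and y:
-29.4 x − 162.6 y = -5385.91
95.8 x − 151.4 y = -5336.22
Solving: x ≈ -2.608, y ≈ 33.595 km (keep extra digits for the depth step; rounded: -2.6, 33.6).
Then from the A sphere: z² = 45.90² − (x + 22.0)² − (y − 23.3)² with x = -2.608, y = 33.595, so z ≈ 40.308 ≈ 40.3 km.
Check against D (with the unrounded solution): distance 50.72 ≈ 50.71 km. ✓

x ≈ -2.6 km, y ≈ 33.6 km, depth ≈ 40.3 km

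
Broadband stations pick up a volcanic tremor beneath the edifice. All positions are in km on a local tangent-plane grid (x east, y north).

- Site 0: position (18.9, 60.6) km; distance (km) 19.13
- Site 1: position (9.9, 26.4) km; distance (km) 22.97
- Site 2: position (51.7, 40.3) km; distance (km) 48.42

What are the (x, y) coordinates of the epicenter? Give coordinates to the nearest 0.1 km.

(4.0, 48.6)

Circle about each station: (x − 18.9)² + (y − 60.6)² = 19.13²; (x − 9.9)² + (y − 26.4)² = 22.97²; (x − 51.7)² + (y − 40.3)² = 48.42².
Subtracting the Site 0 equation from the Site 1 and Site 2 equations removes the quadratic terms:
-18.0 x − 68.4 y = -3396.26
65.6 x − 40.6 y = -1711.13
Solving the 2×2 system: x ≈ 4.0, y ≈ 48.6 km.
Check against Site 0 (with the unrounded x, y): √((x − 18.9)²+(y − 60.6)²) = 19.13 ≈ 19.13 km. ✓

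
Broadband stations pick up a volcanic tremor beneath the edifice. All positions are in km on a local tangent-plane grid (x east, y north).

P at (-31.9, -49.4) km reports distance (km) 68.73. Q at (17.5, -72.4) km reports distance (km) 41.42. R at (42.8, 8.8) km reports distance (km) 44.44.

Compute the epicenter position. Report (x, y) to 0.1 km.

35.3 km east, -35.0 km north

Circle about each station: (x + 31.9)² + (y + 49.4)² = 68.73²; (x − 17.5)² + (y + 72.4)² = 41.42²; (x − 42.8)² + (y − 8.8)² = 44.44².
Subtracting pairs of circle equations eliminates x²+y² and gives linear equations (the radical axes):
98.8 x − 46.0 y = 5098.24
149.4 x + 116.4 y = 1200.21
Solving the 2×2 system: x ≈ 35.3, y ≈ -35.0 km.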